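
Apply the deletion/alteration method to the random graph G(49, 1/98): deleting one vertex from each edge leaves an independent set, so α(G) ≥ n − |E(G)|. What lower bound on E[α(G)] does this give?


E[|E(G)|] = C(49, 2)·p = 1176 · (1/98) = 12.
E[α(G)] ≥ n − E[|E(G)|] = 49 − 12 = 37.
Numerically: ≈ 37.00000.
(This is only a lower bound; the true E[α(G)] may be larger.)

E[α(G)] ≥ 37 ≈ 37.00000.


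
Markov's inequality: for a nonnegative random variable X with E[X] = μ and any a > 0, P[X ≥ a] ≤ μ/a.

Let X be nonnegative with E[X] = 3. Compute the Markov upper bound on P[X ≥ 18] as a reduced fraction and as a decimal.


μ = E[X] = 3, a = 18.
Markov: P[X ≥ 18] ≤ μ/a = (3)/18 = 1/6.
Numerically: ≈ 0.167.
(Since a = 18 > μ = 3.000, the bound 1/6 is < 1 and informative.)

P[X ≥ 18] ≤ 1/6 ≈ 0.167.


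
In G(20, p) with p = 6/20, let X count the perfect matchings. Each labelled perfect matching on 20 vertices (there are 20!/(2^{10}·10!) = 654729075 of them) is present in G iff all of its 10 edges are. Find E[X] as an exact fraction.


K_20 has 20!/(2^{10}·10!) = 654729075 labelled perfect matchings.
For each such perfect matching H, let X_H = 1 if all 10 edges of H are present in G. Then P[X_H = 1] = p^{10} = (3/10)^{10} = 59049/10000000000.
By linearity of expectation: E[X] = Σ_H E[X_H] = 654729075 · p^{10} = 654729075 · 59049/10000000000 = 1546443885987/400000000.
Numerically: E[X] ≈ 3.87e+03.

E[X] = 654729075 · (3/10)^{10} = 1546443885987/400000000 ≈ 3.87e+03.


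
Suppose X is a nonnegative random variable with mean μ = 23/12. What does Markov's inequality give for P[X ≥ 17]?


μ = E[X] = 23/12, a = 17.
Markov: P[X ≥ 17] ≤ μ/a = (23/12)/17 = 23/204.
Numerically: ≈ 0.112745.
(Since a = 17 > μ = 1.916667, the bound 23/204 is < 1 and informative.)

P[X ≥ 17] ≤ 23/204 ≈ 0.112745.


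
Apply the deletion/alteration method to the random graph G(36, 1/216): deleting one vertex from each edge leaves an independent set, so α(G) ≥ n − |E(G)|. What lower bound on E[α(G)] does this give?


E[|E(G)|] = C(36, 2)·p = 630 · (1/216) = 35/12.
E[α(G)] ≥ n − E[|E(G)|] = 36 − 35/12 = 397/12.
Numerically: ≈ 33.083.
(This is only a lower bound; the true E[α(G)] may be larger.)

E[α(G)] ≥ 397/12 ≈ 33.083.


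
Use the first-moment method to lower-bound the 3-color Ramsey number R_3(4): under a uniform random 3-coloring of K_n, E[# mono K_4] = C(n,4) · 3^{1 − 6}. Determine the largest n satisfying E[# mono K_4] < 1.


We need C(n, 4) · 3^{1 − 6} < 1, i.e. C(n, 4) < 3^{6 − 1} = 243.
Check values of n near the boundary:
  n = 9: C(9, 4) = 126; 126 < 243? YES
  n = 10: C(10, 4) = 210; 210 < 243? YES
  n = 11: C(11, 4) = 330; 330 < 243? NO
  n = 12: C(12, 4) = 495; 495 < 243? NO
  n = 13: C(13, 4) = 715; 715 < 243? NO
The largest n with C(n, 4) < 243 is n = 10 (where E[X] = 70/81 ≈ 0.864). Hence R_3(4) > 10, i.e. R_3(4) ≥ 11.

Largest n = 10; hence R_3(4) > 10.


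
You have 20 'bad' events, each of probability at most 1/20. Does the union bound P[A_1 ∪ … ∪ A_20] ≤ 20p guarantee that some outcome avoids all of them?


Union bound: P[∪_{i=1}^{20} A_i] ≤ Σ_i P[A_i] ≤ 20·p = 20·(1/20) = 1.
Numerically: 1 ≈ 1.000000.
Is 1 < 1? NO.
Since the bound 1 is ≥ 1, the union bound is uninformative here; it does NOT by itself certify existence.

20·p = 1 ≈ 1.000000; existence NOT certified by the union bound.


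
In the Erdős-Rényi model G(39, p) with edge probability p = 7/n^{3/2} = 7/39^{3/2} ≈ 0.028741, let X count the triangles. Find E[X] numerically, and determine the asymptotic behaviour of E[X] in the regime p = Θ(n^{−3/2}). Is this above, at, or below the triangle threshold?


Number of potential triangles: C(39, 3) = 9139.
Each occurs with probability p³ ≈ (0.028741)³ ≈ 2.37412395e-05.
By linearity: E[X] = C(39, 3)·p³ ≈ 9139 · 2.37412395e-05 ≈ 0.216971.
Since α = 3/2 > 1, p = c/n^{3/2} = o(1/n) is below the triangle threshold p ~ 1/n. Asymptotically E[X] ~ (c³/6)·n^{3(1−α)} = (7³/6)·n^{-1.5} → 0, so by Markov's inequality G has no triangles w.h.p.

E[X] ≈ 0.216971; in regime p = Θ(1/n^{3/2}) E[X] tends to 0 (below the triangle threshold p ~ 1/n).


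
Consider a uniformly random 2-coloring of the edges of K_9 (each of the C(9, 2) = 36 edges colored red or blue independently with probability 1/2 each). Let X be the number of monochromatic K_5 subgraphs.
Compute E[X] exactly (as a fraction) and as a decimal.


Let X = Σ_S X_S over the C(9, 5) = 126 subsets S of size 5, where X_S = 1 if the K_5 on S is monochromatic.
For a fixed S, the K_5 on S has C(5, 2) = 10 edges. P[all 10 edges red] = (1/2)^10, and likewise for blue, so P[monochromatic] = 2·(1/2)^10 = 2^{1 − 10} = 1/512.
By linearity of expectation: E[X] = C(9, 5) · 2^{1 − 10} = 126 · 1/512 = 63/256.
Numerically: E[X] ≈ 0.2461.

E[X] = C(9,5)·2^(1−C(5,2)) = 63/256 ≈ 0.2461.


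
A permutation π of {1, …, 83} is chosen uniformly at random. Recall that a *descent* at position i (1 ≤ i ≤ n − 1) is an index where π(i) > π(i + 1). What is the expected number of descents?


Write X = Σ X_I over i = 1, …, 82, with X_I the indicator of one descent.
There are 82 indicators.
For each fixed i, the pair (π(i), π(i+1)) is a uniformly random ordered pair of distinct values from {1, …, 83}; by symmetry P[π(i) > π(i+1)] = 1/2.
By linearity: E[X] = 82 · (1/2) = (83 − 1) · (1/2) = 41 ≈ 41.000.

E[X] = 41 = 41.000.


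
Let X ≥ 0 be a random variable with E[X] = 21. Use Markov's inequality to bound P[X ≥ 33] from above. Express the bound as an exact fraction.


μ = E[X] = 21, a = 33.
Markov: P[X ≥ 33] ≤ μ/a = (21)/33 = 7/11.
Numerically: ≈ 0.636.
(Since a = 33 > μ = 21.000, the bound 7/11 is < 1 and informative.)

P[X ≥ 33] ≤ 7/11 ≈ 0.636.


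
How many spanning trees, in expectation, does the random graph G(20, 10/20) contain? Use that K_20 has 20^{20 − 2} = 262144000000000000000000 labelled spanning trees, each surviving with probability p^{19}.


K_20 has 20^{20 − 2} = 262144000000000000000000 labelled spanning trees.
For each such spanning tree H, let X_H = 1 if all 19 edges of H are present in G. Then P[X_H = 1] = p^{19} = (1/2)^{19} = 1/524288.
Summing the indicators: E[X] = Σ_H E[X_H] = 262144000000000000000000 · p^{19} = 262144000000000000000000 · 1/524288 = 500000000000000000.
Numerically: E[X] ≈ 5e+17.

E[X] = 262144000000000000000000 · (1/2)^{19} = 500000000000000000 ≈ 5e+17.


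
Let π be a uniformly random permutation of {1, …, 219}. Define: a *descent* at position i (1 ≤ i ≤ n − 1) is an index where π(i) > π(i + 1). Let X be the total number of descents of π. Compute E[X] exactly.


Write X = Σ X_I over i = 1, …, 218, with X_I the indicator of one descent.
There are 218 indicators.
For each fixed i, the pair (π(i), π(i+1)) is a uniformly random ordered pair of distinct values from {1, …, 219}; by symmetry P[π(i) > π(i+1)] = 1/2.
By linearity: E[X] = 218 · (1/2) = (219 − 1) · (1/2) = 109 ≈ 109.00000.

E[X] = 109 = 109.00000.


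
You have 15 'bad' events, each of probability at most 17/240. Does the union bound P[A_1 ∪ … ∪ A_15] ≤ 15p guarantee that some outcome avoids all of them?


Union bound: P[∪_{i=1}^{15} A_i] ≤ Σ_i P[A_i] ≤ 15·p = 15·(17/240) = 17/16.
Numerically: 17/16 ≈ 1.06250.
Is 17/16 < 1? NO.
Since the bound 17/16 is ≥ 1, the union bound is uninformative here; it does NOT by itself certify existence.

15·p = 17/16 ≈ 1.06250; existence NOT certified by the union bound.


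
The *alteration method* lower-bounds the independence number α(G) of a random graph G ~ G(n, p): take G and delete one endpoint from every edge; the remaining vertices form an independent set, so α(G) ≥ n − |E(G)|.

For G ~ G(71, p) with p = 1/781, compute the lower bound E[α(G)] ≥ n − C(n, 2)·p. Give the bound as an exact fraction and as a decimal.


E[|E(G)|] = C(71, 2)·p = 2485 · (1/781) = 35/11.
E[α(G)] ≥ n − E[|E(G)|] = 71 − 35/11 = 746/11.
Numerically: ≈ 67.81818.
(This is only a lower bound; the true E[α(G)] may be larger.)

E[α(G)] ≥ 746/11 ≈ 67.81818.


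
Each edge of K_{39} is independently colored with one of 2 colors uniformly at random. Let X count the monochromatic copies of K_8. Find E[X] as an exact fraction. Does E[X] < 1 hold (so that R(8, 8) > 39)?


E[X] = C(39, 8) · 2^{1 − 28} = 61523748 · 2^{−27} = 61523748/134217728.
As a reduced fraction: E[X] = 15380937/33554432 ≈ 0.45839.
Is E[X] < 1? YES.
Since E[X] < 1, there exists a 2-coloring of K_{39} with no monochromatic K_8; hence R(8, 8) > 39.

E[X] = 15380937/33554432 ≈ 0.45839; E[X] < 1, so R(8, 8) > 39.


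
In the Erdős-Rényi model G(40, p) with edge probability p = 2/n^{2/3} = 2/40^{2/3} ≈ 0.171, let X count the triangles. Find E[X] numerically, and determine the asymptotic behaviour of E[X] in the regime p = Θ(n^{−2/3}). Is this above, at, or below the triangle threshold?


Number of potential triangles: C(40, 3) = 9880.
Each occurs with probability p³ ≈ (0.171)³ ≈ 5.00000e-03.
By linearity: E[X] = C(40, 3)·p³ ≈ 9880 · 5.00000e-03 ≈ 49.400.
Since α = 2/3 < 1, p = c/n^{2/3} ≫ 1/n is above the triangle threshold p ~ 1/n. Asymptotically E[X] ~ (c³/6)·n^{3(1−α)} = (2³/6)·n^{1} → ∞; triangles are abundant w.h.p.

E[X] ≈ 49.400; in regime p = Θ(1/n^{2/3}) E[X] diverges (above the triangle threshold p ~ 1/n).


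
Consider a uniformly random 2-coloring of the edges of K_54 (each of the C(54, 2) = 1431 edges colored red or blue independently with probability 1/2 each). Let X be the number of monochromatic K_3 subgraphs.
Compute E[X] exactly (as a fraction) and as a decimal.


Let X = Σ_S X_S over the C(54, 3) = 24804 subsets S of size 3, where X_S = 1 if the K_3 on S is monochromatic.
For a fixed S, the K_3 on S has C(3, 2) = 3 edges. P[all 3 edges red] = (1/2)^3, and likewise for blue, so P[monochromatic] = 2·(1/2)^3 = 2^{1 − 3} = 1/4.
By linearity of expectation: E[X] = C(54, 3) · 2^{1 − 3} = 24804 · 1/4 = 6201.
Numerically: E[X] ≈ 6201.00000.

E[X] = C(54,3)·2^(1−C(3,2)) = 6201 ≈ 6201.00000.


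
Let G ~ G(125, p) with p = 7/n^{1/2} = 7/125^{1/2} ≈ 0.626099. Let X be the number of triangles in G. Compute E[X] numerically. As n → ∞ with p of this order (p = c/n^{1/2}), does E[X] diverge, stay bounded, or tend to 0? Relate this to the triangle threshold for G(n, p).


Number of potential triangles: C(125, 3) = 317750.
Each occurs with probability p³ ≈ (0.626099)³ ≈ 2.45430821e-01.
By linearity: E[X] = C(125, 3)·p³ ≈ 317750 · 2.45430821e-01 ≈ 77985.643440.
Since α = 1/2 < 1, p = c/n^{1/2} ≫ 1/n is above the triangle threshold p ~ 1/n. Asymptotically E[X] ~ (c³/6)·n^{3(1−α)} = (7³/6)·n^{1.5} → ∞; triangles are abundant w.h.p.

E[X] ≈ 77985.643440; in regime p = Θ(1/n^{1/2}) E[X] diverges (above the triangle threshold p ~ 1/n).


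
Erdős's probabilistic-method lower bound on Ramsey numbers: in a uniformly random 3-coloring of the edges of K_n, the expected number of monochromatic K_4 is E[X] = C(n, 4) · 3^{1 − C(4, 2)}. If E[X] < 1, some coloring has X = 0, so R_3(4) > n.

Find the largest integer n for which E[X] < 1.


We need C(n, 4) · 3^{1 − 6} < 1, i.e. C(n, 4) < 3^{6 − 1} = 243.
Check values of n near the boundary:
  n = 8: C(8, 4) = 70; 70 < 243? YES
  n = 9: C(9, 4) = 126; 126 < 243? YES
  n = 10: C(10, 4) = 210; 210 < 243? YES
  n = 11: C(11, 4) = 330; 330 < 243? NO
  n = 12: C(12, 4) = 495; 495 < 243? NO
The largest n with C(n, 4) < 243 is n = 10 (where E[X] = 70/81 ≈ 0.86420). Hence R_3(4) > 10, i.e. R_3(4) ≥ 11.

Largest n = 10; hence R_3(4) > 10.


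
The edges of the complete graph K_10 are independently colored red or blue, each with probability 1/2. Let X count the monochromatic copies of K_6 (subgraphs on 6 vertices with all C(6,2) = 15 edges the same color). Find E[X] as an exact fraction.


Let X = Σ_S X_S over the C(10, 6) = 210 subsets S of size 6, where X_S = 1 if the K_6 on S is monochromatic.
For a fixed S, the K_6 on S has C(6, 2) = 15 edges. P[all 15 edges red] = (1/2)^15, and likewise for blue, so P[monochromatic] = 2·(1/2)^15 = 2^{1 − 15} = 1/16384.
Summing: E[X] = C(10, 6) · 2^{1 − 15} = 210 · 1/16384 = 105/8192.
Numerically: E[X] ≈ 0.012817.

E[X] = C(10,6)·2^(1−C(6,2)) = 105/8192 ≈ 0.012817.


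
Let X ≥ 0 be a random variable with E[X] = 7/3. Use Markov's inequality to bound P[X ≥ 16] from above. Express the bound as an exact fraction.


μ = E[X] = 7/3, a = 16.
Markov: P[X ≥ 16] ≤ μ/a = (7/3)/16 = 7/48.
Numerically: ≈ 0.1458.
(Since a = 16 > μ = 2.3333, the bound 7/48 is < 1 and informative.)

P[X ≥ 16] ≤ 7/48 ≈ 0.1458.


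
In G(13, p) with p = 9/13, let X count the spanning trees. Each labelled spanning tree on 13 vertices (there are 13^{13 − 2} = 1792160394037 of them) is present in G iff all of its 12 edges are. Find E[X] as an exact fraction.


K_13 has 13^{13 − 2} = 1792160394037 labelled spanning trees.
For each such spanning tree H, let X_H = 1 if all 12 edges of H are present in G. Then P[X_H = 1] = p^{12} = (9/13)^{12} = 282429536481/23298085122481.
Summing the indicators: E[X] = Σ_H E[X_H] = 1792160394037 · p^{12} = 1792160394037 · 282429536481/23298085122481 = 282429536481/13.
Numerically: E[X] ≈ 2.17e+10.

E[X] = 1792160394037 · (9/13)^{12} = 282429536481/13 ≈ 2.17e+10.


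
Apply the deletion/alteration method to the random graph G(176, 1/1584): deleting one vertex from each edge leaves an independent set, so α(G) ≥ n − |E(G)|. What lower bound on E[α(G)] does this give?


E[|E(G)|] = C(176, 2)·p = 15400 · (1/1584) = 175/18.
E[α(G)] ≥ n − E[|E(G)|] = 176 − 175/18 = 2993/18.
Numerically: ≈ 166.278.
(This is only a lower bound; the true E[α(G)] may be larger.)

E[α(G)] ≥ 2993/18 ≈ 166.278.


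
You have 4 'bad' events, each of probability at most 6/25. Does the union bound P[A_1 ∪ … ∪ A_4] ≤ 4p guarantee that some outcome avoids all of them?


Union bound: P[∪_{i=1}^{4} A_i] ≤ Σ_i P[A_i] ≤ 4·p = 4·(6/25) = 24/25.
Numerically: 24/25 ≈ 0.9600000.
Is 24/25 < 1? YES.
Since P[∪ A_i] ≤ 24/25 < 1, the complement has P[∩ A_i^c] ≥ 1 − 24/25 = 1/25 > 0, so some outcome avoids every A_i.

4·p = 24/25 ≈ 0.9600000; existence CERTIFIED by the union bound.


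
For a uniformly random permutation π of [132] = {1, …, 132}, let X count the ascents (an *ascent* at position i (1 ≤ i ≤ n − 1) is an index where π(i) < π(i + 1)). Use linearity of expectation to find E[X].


Write X = Σ X_I over i = 1, …, 131, with X_I the indicator of one ascent.
There are 131 indicators.
For each fixed i, the pair (π(i), π(i+1)) is a uniformly random ordered pair of distinct values from {1, …, 132}; by symmetry P[π(i) < π(i+1)] = 1/2.
By linearity: E[X] = 131 · (1/2) = (132 − 1) · (1/2) = 131/2 ≈ 65.50000.

E[X] = 131/2 = 65.50000.


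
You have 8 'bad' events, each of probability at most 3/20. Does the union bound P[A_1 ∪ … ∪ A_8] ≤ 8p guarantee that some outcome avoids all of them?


Union bound: P[∪_{i=1}^{8} A_i] ≤ Σ_i P[A_i] ≤ 8·p = 8·(3/20) = 6/5.
Numerically: 6/5 ≈ 1.2000000.
Is 6/5 < 1? NO.
Since the bound 6/5 is ≥ 1, the union bound is uninformative here; it does NOT by itself certify existence.

8·p = 6/5 ≈ 1.2000000; existence NOT certified by the union bound.


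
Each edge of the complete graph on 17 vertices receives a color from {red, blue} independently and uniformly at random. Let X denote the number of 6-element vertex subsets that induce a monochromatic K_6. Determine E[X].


Let X = Σ_S X_S over the C(17, 6) = 12376 subsets S of size 6, where X_S = 1 if the K_6 on S is monochromatic.
For a fixed S, the K_6 on S has C(6, 2) = 15 edges. P[all 15 edges red] = (1/2)^15, and likewise for blue, so P[monochromatic] = 2·(1/2)^15 = 2^{1 − 15} = 1/16384.
By linearity: E[X] = C(17, 6) · 2^{1 − 15} = 12376 · 1/16384 = 1547/2048.
Numerically: E[X] ≈ 0.755.

E[X] = C(17,6)·2^(1−C(6,2)) = 1547/2048 ≈ 0.755.


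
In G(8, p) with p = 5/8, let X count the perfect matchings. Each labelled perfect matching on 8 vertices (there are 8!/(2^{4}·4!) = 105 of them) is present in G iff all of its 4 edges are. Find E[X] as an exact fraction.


K_8 has 8!/(2^{4}·4!) = 105 labelled perfect matchings.
For each such perfect matching H, let X_H = 1 if all 4 edges of H are present in G. Then P[X_H = 1] = p^{4} = (5/8)^{4} = 625/4096.
By linearity: E[X] = Σ_H E[X_H] = 105 · p^{4} = 105 · 625/4096 = 65625/4096.
Numerically: E[X] ≈ 16.

E[X] = 105 · (5/8)^{4} = 65625/4096 ≈ 16.


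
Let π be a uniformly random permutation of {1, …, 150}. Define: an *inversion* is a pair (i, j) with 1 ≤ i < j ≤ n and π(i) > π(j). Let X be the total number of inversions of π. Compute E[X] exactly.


Write X = Σ X_I over the C(150, 2) = 11175 pairs i < j, with X_I the indicator of one inversion.
There are 11175 indicators.
For each fixed pair i < j, the values π(i) and π(j) are two distinct elements of {1, …, 150} in uniformly random order; by symmetry P[π(i) > π(j)] = 1/2.
By linearity: E[X] = 11175 · (1/2) = C(150, 2) · (1/2) = 11175/2 = 11175/2 ≈ 5587.5000.

E[X] = 11175/2 = 5587.5000.


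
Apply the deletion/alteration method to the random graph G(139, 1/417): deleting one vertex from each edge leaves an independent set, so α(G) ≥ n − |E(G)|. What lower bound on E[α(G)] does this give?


E[|E(G)|] = C(139, 2)·p = 9591 · (1/417) = 23.
E[α(G)] ≥ n − E[|E(G)|] = 139 − 23 = 116.
Numerically: ≈ 116.000000.
(This is only a lower bound; the true E[α(G)] may be larger.)

E[α(G)] ≥ 116 ≈ 116.000000.


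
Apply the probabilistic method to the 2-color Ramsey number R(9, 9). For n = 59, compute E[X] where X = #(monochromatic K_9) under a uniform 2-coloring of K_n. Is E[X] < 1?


E[X] = C(59, 9) · 2^{1 − 36} = 12565671261 · 2^{−35} = 12565671261/34359738368.
As a reduced fraction: E[X] = 12565671261/34359738368 ≈ 0.366.
Is E[X] < 1? YES.
Since E[X] < 1, there exists a 2-coloring of K_{59} with no monochromatic K_9; hence R(9, 9) > 59.

E[X] = 12565671261/34359738368 ≈ 0.366; E[X] < 1, so R(9, 9) > 59.


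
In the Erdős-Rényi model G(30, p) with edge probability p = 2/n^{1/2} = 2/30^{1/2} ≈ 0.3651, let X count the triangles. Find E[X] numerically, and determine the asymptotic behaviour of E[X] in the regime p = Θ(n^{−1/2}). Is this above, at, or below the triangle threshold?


Number of potential triangles: C(30, 3) = 4060.
Each occurs with probability p³ ≈ (0.3651)³ ≈ 4.868645e-02.
By linearity: E[X] = C(30, 3)·p³ ≈ 4060 · 4.868645e-02 ≈ 197.6670.
Since α = 1/2 < 1, p = c/n^{1/2} ≫ 1/n is above the triangle threshold p ~ 1/n. Asymptotically E[X] ~ (c³/6)·n^{3(1−α)} = (2³/6)·n^{1.5} → ∞; triangles are abundant w.h.p.

E[X] ≈ 197.6670; in regime p = Θ(1/n^{1/2}) E[X] diverges (above the triangle threshold p ~ 1/n).


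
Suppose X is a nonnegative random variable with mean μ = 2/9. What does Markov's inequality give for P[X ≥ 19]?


μ = E[X] = 2/9, a = 19.
Markov: P[X ≥ 19] ≤ μ/a = (2/9)/19 = 2/171.
Numerically: ≈ 0.012.
(Since a = 19 > μ = 0.222, the bound 2/171 is < 1 and informative.)

P[X ≥ 19] ≤ 2/171 ≈ 0.012.


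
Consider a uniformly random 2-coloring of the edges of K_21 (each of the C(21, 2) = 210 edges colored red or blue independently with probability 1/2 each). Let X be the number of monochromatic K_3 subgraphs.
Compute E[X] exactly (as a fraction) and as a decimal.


Let X = Σ_S X_S over the C(21, 3) = 1330 subsets S of size 3, where X_S = 1 if the K_3 on S is monochromatic.
For a fixed S, the K_3 on S has C(3, 2) = 3 edges. P[all 3 edges red] = (1/2)^3, and likewise for blue, so P[monochromatic] = 2·(1/2)^3 = 2^{1 − 3} = 1/4.
Summing: E[X] = C(21, 3) · 2^{1 − 3} = 1330 · 1/4 = 665/2.
Numerically: E[X] ≈ 332.50000.

E[X] = C(21,3)·2^(1−C(3,2)) = 665/2 ≈ 332.50000.


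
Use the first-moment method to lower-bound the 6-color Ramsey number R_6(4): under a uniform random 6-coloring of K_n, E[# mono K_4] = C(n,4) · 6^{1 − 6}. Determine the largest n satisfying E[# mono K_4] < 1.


We need C(n, 4) · 6^{1 − 6} < 1, i.e. C(n, 4) < 6^{6 − 1} = 7776.
Check values of n near the boundary:
  n = 19: C(19, 4) = 3876; 3876 < 7776? YES
  n = 20: C(20, 4) = 4845; 4845 < 7776? YES
  n = 21: C(21, 4) = 5985; 5985 < 7776? YES
  n = 22: C(22, 4) = 7315; 7315 < 7776? YES
  n = 23: C(23, 4) = 8855; 8855 < 7776? NO
  n = 24: C(24, 4) = 10626; 10626 < 7776? NO
The largest n with C(n, 4) < 7776 is n = 22 (where E[X] = 7315/7776 ≈ 0.940715). Hence R_6(4) > 22, i.e. R_6(4) ≥ 23.

Largest n = 22; hence R_6(4) > 22.


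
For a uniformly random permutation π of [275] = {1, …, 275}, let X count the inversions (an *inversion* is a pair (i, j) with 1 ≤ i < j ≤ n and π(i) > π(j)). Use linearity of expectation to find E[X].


Write X = Σ X_I over the C(275, 2) = 37675 pairs i < j, with X_I the indicator of one inversion.
There are 37675 indicators.
For each fixed pair i < j, the values π(i) and π(j) are two distinct elements of {1, …, 275} in uniformly random order; by symmetry P[π(i) > π(j)] = 1/2.
By linearity: E[X] = 37675 · (1/2) = C(275, 2) · (1/2) = 37675/2 = 37675/2 ≈ 18837.500000.

E[X] = 37675/2 = 18837.500000.


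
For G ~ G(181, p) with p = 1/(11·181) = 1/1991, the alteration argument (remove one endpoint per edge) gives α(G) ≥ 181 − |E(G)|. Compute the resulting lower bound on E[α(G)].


E[|E(G)|] = C(181, 2)·p = 16290 · (1/1991) = 90/11.
E[α(G)] ≥ n − E[|E(G)|] = 181 − 90/11 = 1901/11.
Numerically: ≈ 172.8182.
(This is only a lower bound; the true E[α(G)] may be larger.)

E[α(G)] ≥ 1901/11 ≈ 172.8182.


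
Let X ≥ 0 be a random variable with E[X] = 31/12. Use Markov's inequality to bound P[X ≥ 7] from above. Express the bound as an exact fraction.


μ = E[X] = 31/12, a = 7.
Markov: P[X ≥ 7] ≤ μ/a = (31/12)/7 = 31/84.
Numerically: ≈ 0.369048.
(Since a = 7 > μ = 2.583333, the bound 31/84 is < 1 and informative.)

P[X ≥ 7] ≤ 31/84 ≈ 0.369048.


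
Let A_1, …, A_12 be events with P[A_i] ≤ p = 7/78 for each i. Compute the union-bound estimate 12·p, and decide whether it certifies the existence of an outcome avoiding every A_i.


Union bound: P[∪_{i=1}^{12} A_i] ≤ Σ_i P[A_i] ≤ 12·p = 12·(7/78) = 14/13.
Numerically: 14/13 ≈ 1.0769231.
Is 14/13 < 1? NO.
Since the bound 14/13 is ≥ 1, the union bound is uninformative here; it does NOT by itself certify existence.

12·p = 14/13 ≈ 1.0769231; existence NOT certified by the union bound.


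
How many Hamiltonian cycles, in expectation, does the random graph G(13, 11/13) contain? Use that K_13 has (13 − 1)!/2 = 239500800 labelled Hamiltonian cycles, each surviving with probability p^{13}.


K_13 has (13 − 1)!/2 = 239500800 labelled Hamiltonian cycles.
For each such Hamiltonian cycle H, let X_H = 1 if all 13 edges of H are present in G. Then P[X_H = 1] = p^{13} = (11/13)^{13} = 34522712143931/302875106592253.
By linearity: E[X] = Σ_H E[X_H] = 239500800 · p^{13} = 239500800 · 34522712143931/302875106592253 = 8268217176641189644800/302875106592253.
Numerically: E[X] ≈ 2.73e+07.

E[X] = 239500800 · (11/13)^{13} = 8268217176641189644800/302875106592253 ≈ 2.73e+07.


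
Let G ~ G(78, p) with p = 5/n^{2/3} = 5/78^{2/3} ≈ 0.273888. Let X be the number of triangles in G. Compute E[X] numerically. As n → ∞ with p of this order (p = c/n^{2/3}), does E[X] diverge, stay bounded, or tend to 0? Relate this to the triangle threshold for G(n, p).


Number of potential triangles: C(78, 3) = 76076.
Each occurs with probability p³ ≈ (0.273888)³ ≈ 2.05456936e-02.
By linearity: E[X] = C(78, 3)·p³ ≈ 76076 · 2.05456936e-02 ≈ 1563.034188.
Since α = 2/3 < 1, p = c/n^{2/3} ≫ 1/n is above the triangle threshold p ~ 1/n. Asymptotically E[X] ~ (c³/6)·n^{3(1−α)} = (5³/6)·n^{1} → ∞; triangles are abundant w.h.p.

E[X] ≈ 1563.034188; in regime p = Θ(1/n^{2/3}) E[X] diverges (above the triangle threshold p ~ 1/n).


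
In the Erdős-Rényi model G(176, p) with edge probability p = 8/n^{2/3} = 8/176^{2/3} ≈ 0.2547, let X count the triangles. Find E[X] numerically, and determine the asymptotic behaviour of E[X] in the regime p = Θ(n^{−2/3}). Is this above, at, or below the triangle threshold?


Number of potential triangles: C(176, 3) = 893200.
Each occurs with probability p³ ≈ (0.2547)³ ≈ 1.652893e-02.
By linearity: E[X] = C(176, 3)·p³ ≈ 893200 · 1.652893e-02 ≈ 14763.6364.
Since α = 2/3 < 1, p = c/n^{2/3} ≫ 1/n is above the triangle threshold p ~ 1/n. Asymptotically E[X] ~ (c³/6)·n^{3(1−α)} = (8³/6)·n^{1} → ∞; triangles are abundant w.h.p.

E[X] ≈ 14763.6364; in regime p = Θ(1/n^{2/3}) E[X] diverges (above the triangle threshold p ~ 1/n).


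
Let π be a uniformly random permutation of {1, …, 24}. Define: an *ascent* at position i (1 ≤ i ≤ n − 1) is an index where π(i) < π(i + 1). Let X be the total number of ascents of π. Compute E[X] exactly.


Write X = Σ X_I over i = 1, …, 23, with X_I the indicator of one ascent.
There are 23 indicators.
For each fixed i, the pair (π(i), π(i+1)) is a uniformly random ordered pair of distinct values from {1, …, 24}; by symmetry P[π(i) < π(i+1)] = 1/2.
By linearity: E[X] = 23 · (1/2) = (24 − 1) · (1/2) = 23/2 ≈ 11.500.

E[X] = 23/2 = 11.500.


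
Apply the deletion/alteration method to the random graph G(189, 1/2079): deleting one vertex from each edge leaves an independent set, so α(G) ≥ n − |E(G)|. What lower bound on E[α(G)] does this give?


E[|E(G)|] = C(189, 2)·p = 17766 · (1/2079) = 94/11.
E[α(G)] ≥ n − E[|E(G)|] = 189 − 94/11 = 1985/11.
Numerically: ≈ 180.455.
(This is only a lower bound; the true E[α(G)] may be larger.)

E[α(G)] ≥ 1985/11 ≈ 180.455.


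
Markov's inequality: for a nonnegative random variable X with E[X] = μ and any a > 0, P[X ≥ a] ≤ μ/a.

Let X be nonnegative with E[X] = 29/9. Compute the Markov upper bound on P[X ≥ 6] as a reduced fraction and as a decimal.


μ = E[X] = 29/9, a = 6.
Markov: P[X ≥ 6] ≤ μ/a = (29/9)/6 = 29/54.
Numerically: ≈ 0.5370.
(Since a = 6 > μ = 3.2222, the bound 29/54 is < 1 and informative.)

P[X ≥ 6] ≤ 29/54 ≈ 0.5370.


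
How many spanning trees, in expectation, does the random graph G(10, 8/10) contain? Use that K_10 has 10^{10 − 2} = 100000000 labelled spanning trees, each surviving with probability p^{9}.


K_10 has 10^{10 − 2} = 100000000 labelled spanning trees.
For each such spanning tree H, let X_H = 1 if all 9 edges of H are present in G. Then P[X_H = 1] = p^{9} = (4/5)^{9} = 262144/1953125.
Summing the indicators: E[X] = Σ_H E[X_H] = 100000000 · p^{9} = 100000000 · 262144/1953125 = 67108864/5.
Numerically: E[X] ≈ 1.34e+07.

E[X] = 100000000 · (4/5)^{9} = 67108864/5 ≈ 1.34e+07.


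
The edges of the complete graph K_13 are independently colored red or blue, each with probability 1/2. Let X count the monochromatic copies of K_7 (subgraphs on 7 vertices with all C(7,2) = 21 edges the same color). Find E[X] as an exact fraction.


Let X = Σ_S X_S over the C(13, 7) = 1716 subsets S of size 7, where X_S = 1 if the K_7 on S is monochromatic.
For a fixed S, the K_7 on S has C(7, 2) = 21 edges. P[all 21 edges red] = (1/2)^21, and likewise for blue, so P[monochromatic] = 2·(1/2)^21 = 2^{1 − 21} = 1/1048576.
Summing: E[X] = C(13, 7) · 2^{1 − 21} = 1716 · 1/1048576 = 429/262144.
Numerically: E[X] ≈ 0.001637.

E[X] = C(13,7)·2^(1−C(7,2)) = 429/262144 ≈ 0.001637.


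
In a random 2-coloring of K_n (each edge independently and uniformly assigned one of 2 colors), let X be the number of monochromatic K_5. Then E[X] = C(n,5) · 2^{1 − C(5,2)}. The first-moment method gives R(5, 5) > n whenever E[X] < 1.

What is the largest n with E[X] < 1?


We need C(n, 5) · 2^{1 − 10} < 1, i.e. C(n, 5) < 2^{10 − 1} = 512.
Check values of n near the boundary:
  n = 6: C(6, 5) = 6; 6 < 512? YES
  n = 7: C(7, 5) = 21; 21 < 512? YES
  n = 8: C(8, 5) = 56; 56 < 512? YES
  n = 9: C(9, 5) = 126; 126 < 512? YES
  n = 10: C(10, 5) = 252; 252 < 512? YES
  n = 11: C(11, 5) = 462; 462 < 512? YES
  n = 12: C(12, 5) = 792; 792 < 512? NO
The largest n with C(n, 5) < 512 is n = 11 (where E[X] = 231/256 ≈ 0.90234). Hence R(5, 5) > 11, i.e. R(5, 5) ≥ 12.

Largest n = 11; hence R(5, 5) > 11.


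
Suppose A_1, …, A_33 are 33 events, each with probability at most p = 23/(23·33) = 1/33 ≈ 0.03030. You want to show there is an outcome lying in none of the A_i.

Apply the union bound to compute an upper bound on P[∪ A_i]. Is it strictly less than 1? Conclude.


Union bound: P[∪_{i=1}^{33} A_i] ≤ Σ_i P[A_i] ≤ 33·p = 33·(1/33) = 1.
Numerically: 1 ≈ 1.00000.
Is 1 < 1? NO.
Since the bound 1 is ≥ 1, the union bound is uninformative here; it does NOT by itself certify existence.

33·p = 1 ≈ 1.00000; existence NOT certified by the union bound.


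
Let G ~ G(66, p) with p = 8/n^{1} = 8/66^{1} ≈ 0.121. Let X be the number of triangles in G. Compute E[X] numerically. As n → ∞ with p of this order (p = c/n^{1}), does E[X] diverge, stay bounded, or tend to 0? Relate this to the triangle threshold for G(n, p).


Number of potential triangles: C(66, 3) = 45760.
Each occurs with probability p³ ≈ (0.121)³ ≈ 1.78089e-03.
By linearity: E[X] = C(66, 3)·p³ ≈ 45760 · 1.78089e-03 ≈ 81.494.
Here α = 1, so p = 8/n is exactly at the triangle threshold p ~ 1/n. Asymptotically E[X] → c³/6 = 8³/6 = 256/3 ≈ 85.333, a bounded constant. In this regime the triangle count is asymptotically Poisson(c³/6).

E[X] ≈ 81.494; in regime p = Θ(1/n^{1}) E[X] stays bounded (at the triangle threshold p ~ 1/n).


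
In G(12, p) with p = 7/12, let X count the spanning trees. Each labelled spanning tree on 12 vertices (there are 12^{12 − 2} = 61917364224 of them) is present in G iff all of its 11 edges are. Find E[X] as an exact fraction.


K_12 has 12^{12 − 2} = 61917364224 labelled spanning trees.
For each such spanning tree H, let X_H = 1 if all 11 edges of H are present in G. Then P[X_H = 1] = p^{11} = (7/12)^{11} = 1977326743/743008370688.
By linearity: E[X] = Σ_H E[X_H] = 61917364224 · p^{11} = 61917364224 · 1977326743/743008370688 = 1977326743/12.
Numerically: E[X] ≈ 1.6478e+08.

E[X] = 61917364224 · (7/12)^{11} = 1977326743/12 ≈ 1.6478e+08.


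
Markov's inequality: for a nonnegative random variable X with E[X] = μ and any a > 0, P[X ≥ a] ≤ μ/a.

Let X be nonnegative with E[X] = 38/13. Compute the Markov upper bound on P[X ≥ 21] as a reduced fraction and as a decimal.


μ = E[X] = 38/13, a = 21.
Markov: P[X ≥ 21] ≤ μ/a = (38/13)/21 = 38/273.
Numerically: ≈ 0.1392.
(Since a = 21 > μ = 2.9231, the bound 38/273 is < 1 and informative.)

P[X ≥ 21] ≤ 38/273 ≈ 0.1392.


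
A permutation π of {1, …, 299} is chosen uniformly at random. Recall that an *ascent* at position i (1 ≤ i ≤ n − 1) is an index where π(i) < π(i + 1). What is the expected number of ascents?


Write X = Σ X_I over i = 1, …, 298, with X_I the indicator of one ascent.
There are 298 indicators.
For each fixed i, the pair (π(i), π(i+1)) is a uniformly random ordered pair of distinct values from {1, …, 299}; by symmetry P[π(i) < π(i+1)] = 1/2.
By linearity: E[X] = 298 · (1/2) = (299 − 1) · (1/2) = 149 ≈ 149.000000.

E[X] = 149 = 149.000000.


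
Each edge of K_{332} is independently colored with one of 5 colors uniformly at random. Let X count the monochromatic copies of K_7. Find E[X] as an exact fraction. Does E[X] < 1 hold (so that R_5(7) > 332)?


E[X] = C(332, 7) · 5^{1 − 21} = 82772214646616 · 5^{−20} = 82772214646616/95367431640625.
As a reduced fraction: E[X] = 82772214646616/95367431640625 ≈ 0.86793.
Is E[X] < 1? YES.
Since E[X] < 1, there exists a 5-coloring of K_{332} with no monochromatic K_7; hence R_5(7) > 332.

E[X] = 82772214646616/95367431640625 ≈ 0.86793; E[X] < 1, so R_5(7) > 332.


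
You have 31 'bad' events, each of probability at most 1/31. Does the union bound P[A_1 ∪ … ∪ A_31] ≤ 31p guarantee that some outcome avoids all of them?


Union bound: P[∪_{i=1}^{31} A_i] ≤ Σ_i P[A_i] ≤ 31·p = 31·(1/31) = 1.
Numerically: 1 ≈ 1.000000.
Is 1 < 1? NO.
Since the bound 1 is ≥ 1, the union bound is uninformative here; it does NOT by itself certify existence.

31·p = 1 ≈ 1.000000; existence NOT certified by the union bound.


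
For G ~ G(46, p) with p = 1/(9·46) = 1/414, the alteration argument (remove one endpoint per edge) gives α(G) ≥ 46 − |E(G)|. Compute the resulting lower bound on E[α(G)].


E[|E(G)|] = C(46, 2)·p = 1035 · (1/414) = 5/2.
E[α(G)] ≥ n − E[|E(G)|] = 46 − 5/2 = 87/2.
Numerically: ≈ 43.500.
(This is only a lower bound; the true E[α(G)] may be larger.)

E[α(G)] ≥ 87/2 ≈ 43.500.


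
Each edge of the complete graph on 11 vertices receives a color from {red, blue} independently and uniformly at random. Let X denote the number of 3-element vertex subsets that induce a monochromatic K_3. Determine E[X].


Let X = Σ_S X_S over the C(11, 3) = 165 subsets S of size 3, where X_S = 1 if the K_3 on S is monochromatic.
For a fixed S, the K_3 on S has C(3, 2) = 3 edges. P[all 3 edges red] = (1/2)^3, and likewise for blue, so P[monochromatic] = 2·(1/2)^3 = 2^{1 − 3} = 1/4.
By linearity of expectation: E[X] = C(11, 3) · 2^{1 − 3} = 165 · 1/4 = 165/4.
Numerically: E[X] ≈ 41.250000.

E[X] = C(11,3)·2^(1−C(3,2)) = 165/4 ≈ 41.250000.


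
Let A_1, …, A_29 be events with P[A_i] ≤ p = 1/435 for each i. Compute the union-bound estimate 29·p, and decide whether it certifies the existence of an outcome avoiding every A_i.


Union bound: P[∪_{i=1}^{29} A_i] ≤ Σ_i P[A_i] ≤ 29·p = 29·(1/435) = 1/15.
Numerically: 1/15 ≈ 0.066667.
Is 1/15 < 1? YES.
Since P[∪ A_i] ≤ 1/15 < 1, the complement has P[∩ A_i^c] ≥ 1 − 1/15 = 14/15 > 0, so some outcome avoids every A_i.

29·p = 1/15 ≈ 0.066667; existence CERTIFIED by the union bound.


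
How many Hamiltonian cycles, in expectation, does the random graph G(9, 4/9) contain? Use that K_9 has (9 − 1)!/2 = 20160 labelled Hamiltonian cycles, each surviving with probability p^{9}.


K_9 has (9 − 1)!/2 = 20160 labelled Hamiltonian cycles.
For each such Hamiltonian cycle H, let X_H = 1 if all 9 edges of H are present in G. Then P[X_H = 1] = p^{9} = (4/9)^{9} = 262144/387420489.
Summing the indicators: E[X] = Σ_H E[X_H] = 20160 · p^{9} = 20160 · 262144/387420489 = 587202560/43046721.
Numerically: E[X] ≈ 13.64.

E[X] = 20160 · (4/9)^{9} = 587202560/43046721 ≈ 13.64.


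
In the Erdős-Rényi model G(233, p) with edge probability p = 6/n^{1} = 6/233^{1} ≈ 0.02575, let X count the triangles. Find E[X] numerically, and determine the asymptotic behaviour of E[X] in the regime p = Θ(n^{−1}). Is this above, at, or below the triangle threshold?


Number of potential triangles: C(233, 3) = 2081156.
Each occurs with probability p³ ≈ (0.02575)³ ≈ 1.707599e-05.
By linearity: E[X] = C(233, 3)·p³ ≈ 2081156 · 1.707599e-05 ≈ 35.5378.
Here α = 1, so p = 6/n is exactly at the triangle threshold p ~ 1/n. Asymptotically E[X] → c³/6 = 6³/6 = 36 ≈ 36.0000, a bounded constant. In this regime the triangle count is asymptotically Poisson(c³/6).

E[X] ≈ 35.5378; in regime p = Θ(1/n^{1}) E[X] stays bounded (at the triangle threshold p ~ 1/n).


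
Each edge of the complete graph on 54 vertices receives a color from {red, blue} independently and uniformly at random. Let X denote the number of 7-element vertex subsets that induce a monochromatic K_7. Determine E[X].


Let X = Σ_S X_S over the C(54, 7) = 177100560 subsets S of size 7, where X_S = 1 if the K_7 on S is monochromatic.
For a fixed S, the K_7 on S has C(7, 2) = 21 edges. P[all 21 edges red] = (1/2)^21, and likewise for blue, so P[monochromatic] = 2·(1/2)^21 = 2^{1 − 21} = 1/1048576.
By linearity: E[X] = C(54, 7) · 2^{1 − 21} = 177100560 · 1/1048576 = 11068785/65536.
Numerically: E[X] ≈ 168.896255.

E[X] = C(54,7)·2^(1−C(7,2)) = 11068785/65536 ≈ 168.896255.


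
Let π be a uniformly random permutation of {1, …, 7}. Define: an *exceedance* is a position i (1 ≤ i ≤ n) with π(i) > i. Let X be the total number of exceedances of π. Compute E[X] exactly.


Write X = Σ_{i=1}^{7} X_i, where X_i = 1_{π(i) > i}.
For each fixed i, π(i) is uniform over {1, …, 7} (marginal of a uniform permutation), so P[π(i) > i] = (n − i)/n. Summing: Σ_{i=1}^{7} (n − i)/n = (0 + 1 + … + 6)/7 = 7(7 − 1)/(2·7) = (7 − 1)/2.
Hence E[X] = Σ_{i=1}^{7} (7 − i)/7 = 3 ≈ 3.0000.

E[X] = 3 = 3.0000.


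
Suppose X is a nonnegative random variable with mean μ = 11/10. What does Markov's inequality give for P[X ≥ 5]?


μ = E[X] = 11/10, a = 5.
Markov: P[X ≥ 5] ≤ μ/a = (11/10)/5 = 11/50.
Numerically: ≈ 0.22000.
(Since a = 5 > μ = 1.10000, the bound 11/50 is < 1 and informative.)

P[X ≥ 5] ≤ 11/50 ≈ 0.22000.


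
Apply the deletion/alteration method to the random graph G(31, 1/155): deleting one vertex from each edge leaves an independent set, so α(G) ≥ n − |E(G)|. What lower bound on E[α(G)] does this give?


E[|E(G)|] = C(31, 2)·p = 465 · (1/155) = 3.
E[α(G)] ≥ n − E[|E(G)|] = 31 − 3 = 28.
Numerically: ≈ 28.0000.
(This is only a lower bound; the true E[α(G)] may be larger.)

E[α(G)] ≥ 28 ≈ 28.0000.


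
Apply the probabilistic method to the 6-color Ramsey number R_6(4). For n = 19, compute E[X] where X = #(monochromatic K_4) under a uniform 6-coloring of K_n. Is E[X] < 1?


E[X] = C(19, 4) · 6^{1 − 6} = 3876 · 6^{−5} = 3876/7776.
As a reduced fraction: E[X] = 323/648 ≈ 0.4985.
Is E[X] < 1? YES.
Since E[X] < 1, there exists a 6-coloring of K_{19} with no monochromatic K_4; hence R_6(4) > 19.

E[X] = 323/648 ≈ 0.4985; E[X] < 1, so R_6(4) > 19.


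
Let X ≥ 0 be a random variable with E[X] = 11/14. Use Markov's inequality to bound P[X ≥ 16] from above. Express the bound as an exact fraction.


μ = E[X] = 11/14, a = 16.
Markov: P[X ≥ 16] ≤ μ/a = (11/14)/16 = 11/224.
Numerically: ≈ 0.0491.
(Since a = 16 > μ = 0.7857, the bound 11/224 is < 1 and informative.)

P[X ≥ 16] ≤ 11/224 ≈ 0.0491.


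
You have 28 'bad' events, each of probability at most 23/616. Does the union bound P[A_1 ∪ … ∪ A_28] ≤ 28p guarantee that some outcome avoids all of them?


Union bound: P[∪_{i=1}^{28} A_i] ≤ Σ_i P[A_i] ≤ 28·p = 28·(23/616) = 23/22.
Numerically: 23/22 ≈ 1.04545.
Is 23/22 < 1? NO.
Since the bound 23/22 is ≥ 1, the union bound is uninformative here; it does NOT by itself certify existence.

28·p = 23/22 ≈ 1.04545; existence NOT certified by the union bound.


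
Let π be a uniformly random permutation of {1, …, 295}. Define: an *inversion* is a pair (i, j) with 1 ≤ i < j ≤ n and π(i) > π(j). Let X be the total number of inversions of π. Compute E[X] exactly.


Write X = Σ X_I over the C(295, 2) = 43365 pairs i < j, with X_I the indicator of one inversion.
There are 43365 indicators.
For each fixed pair i < j, the values π(i) and π(j) are two distinct elements of {1, …, 295} in uniformly random order; by symmetry P[π(i) > π(j)] = 1/2.
By linearity: E[X] = 43365 · (1/2) = C(295, 2) · (1/2) = 43365/2 = 43365/2 ≈ 21682.500000.

E[X] = 43365/2 = 21682.500000.


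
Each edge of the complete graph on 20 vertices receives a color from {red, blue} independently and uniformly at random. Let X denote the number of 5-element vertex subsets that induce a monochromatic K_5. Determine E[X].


Let X = Σ_S X_S over the C(20, 5) = 15504 subsets S of size 5, where X_S = 1 if the K_5 on S is monochromatic.
For a fixed S, the K_5 on S has C(5, 2) = 10 edges. P[all 10 edges red] = (1/2)^10, and likewise for blue, so P[monochromatic] = 2·(1/2)^10 = 2^{1 − 10} = 1/512.
By linearity of expectation: E[X] = C(20, 5) · 2^{1 − 10} = 15504 · 1/512 = 969/32.
Numerically: E[X] ≈ 30.281.

E[X] = C(20,5)·2^(1−C(5,2)) = 969/32 ≈ 30.281.
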